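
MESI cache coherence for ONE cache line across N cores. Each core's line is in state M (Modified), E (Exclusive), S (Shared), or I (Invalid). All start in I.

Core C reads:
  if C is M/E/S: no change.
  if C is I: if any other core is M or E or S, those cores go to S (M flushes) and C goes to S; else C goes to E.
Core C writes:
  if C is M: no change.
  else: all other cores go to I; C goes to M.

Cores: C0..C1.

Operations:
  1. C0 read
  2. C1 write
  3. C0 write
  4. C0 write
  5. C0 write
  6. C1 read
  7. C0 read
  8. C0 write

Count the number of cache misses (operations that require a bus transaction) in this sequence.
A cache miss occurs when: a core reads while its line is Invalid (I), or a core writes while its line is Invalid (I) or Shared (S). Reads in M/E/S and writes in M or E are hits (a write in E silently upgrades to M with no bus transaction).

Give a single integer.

Op 1: C0 read [C0 read from I: no other sharers -> C0=E (exclusive)] -> [E,I] [MISS #1: read from I]
Op 2: C1 write [C1 write: invalidate ['C0=E'] -> C1=M] -> [I,M] [MISS #2: write from I]
Op 3: C0 write [C0 write: invalidate ['C1=M'] -> C0=M] -> [M,I] [MISS #3: write from I]
Op 4: C0 write [C0 write: already M (modified), no change] -> [M,I] [hit: write from M]
Op 5: C0 write [C0 write: already M (modified), no change] -> [M,I] [hit: write from M]
Op 6: C1 read [C1 read from I: others=['C0=M'] -> C1=S, others downsized to S] -> [S,S] [MISS #4: read from I]
Op 7: C0 read [C0 read: already in S, no change] -> [S,S] [hit: read from S]
Op 8: C0 write [C0 write: invalidate ['C1=S'] -> C0=M] -> [M,I] [MISS #5: write from S]

Answer: 5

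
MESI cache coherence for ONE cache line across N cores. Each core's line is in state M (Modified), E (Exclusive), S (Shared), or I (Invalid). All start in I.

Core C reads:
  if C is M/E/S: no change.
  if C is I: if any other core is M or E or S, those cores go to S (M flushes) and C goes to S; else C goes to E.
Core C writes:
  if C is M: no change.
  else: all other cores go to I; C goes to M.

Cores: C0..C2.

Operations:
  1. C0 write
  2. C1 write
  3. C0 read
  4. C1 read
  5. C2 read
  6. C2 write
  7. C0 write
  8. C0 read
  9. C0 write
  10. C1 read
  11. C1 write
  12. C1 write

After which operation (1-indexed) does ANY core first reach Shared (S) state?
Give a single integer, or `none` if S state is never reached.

Answer: 3

Derivation:
Op 1: C0 write [C0 write: invalidate none -> C0=M] -> [M,I,I]
Op 2: C1 write [C1 write: invalidate ['C0=M'] -> C1=M] -> [I,M,I]
Op 3: C0 read [C0 read from I: others=['C1=M'] -> C0=S, others downsized to S] -> [S,S,I]
  -> First S state at op 3; remaining ops need not be traced.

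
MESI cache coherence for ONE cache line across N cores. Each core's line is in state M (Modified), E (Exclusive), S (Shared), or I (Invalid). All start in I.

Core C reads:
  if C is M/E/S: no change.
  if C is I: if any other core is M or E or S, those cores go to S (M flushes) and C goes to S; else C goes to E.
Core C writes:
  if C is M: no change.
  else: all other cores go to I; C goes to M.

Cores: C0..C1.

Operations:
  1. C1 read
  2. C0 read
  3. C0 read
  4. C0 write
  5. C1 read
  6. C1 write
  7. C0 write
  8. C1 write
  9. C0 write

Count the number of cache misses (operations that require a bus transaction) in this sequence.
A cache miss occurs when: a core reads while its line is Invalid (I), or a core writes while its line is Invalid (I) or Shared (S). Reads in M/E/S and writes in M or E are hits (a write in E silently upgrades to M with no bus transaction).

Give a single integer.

Op 1: C1 read [C1 read from I: no other sharers -> C1=E (exclusive)] -> [I,E] [MISS #1: read from I]
Op 2: C0 read [C0 read from I: others=['C1=E'] -> C0=S, others downsized to S] -> [S,S] [MISS #2: read from I]
Op 3: C0 read [C0 read: already in S, no change] -> [S,S] [hit: read from S]
Op 4: C0 write [C0 write: invalidate ['C1=S'] -> C0=M] -> [M,I] [MISS #3: write from S]
Op 5: C1 read [C1 read from I: others=['C0=M'] -> C1=S, others downsized to S] -> [S,S] [MISS #4: read from I]
Op 6: C1 write [C1 write: invalidate ['C0=S'] -> C1=M] -> [I,M] [MISS #5: write from S]
Op 7: C0 write [C0 write: invalidate ['C1=M'] -> C0=M] -> [M,I] [MISS #6: write from I]
Op 8: C1 write [C1 write: invalidate ['C0=M'] -> C1=M] -> [I,M] [MISS #7: write from I]
Op 9: C0 write [C0 write: invalidate ['C1=M'] -> C0=M] -> [M,I] [MISS #8: write from I]

Answer: 8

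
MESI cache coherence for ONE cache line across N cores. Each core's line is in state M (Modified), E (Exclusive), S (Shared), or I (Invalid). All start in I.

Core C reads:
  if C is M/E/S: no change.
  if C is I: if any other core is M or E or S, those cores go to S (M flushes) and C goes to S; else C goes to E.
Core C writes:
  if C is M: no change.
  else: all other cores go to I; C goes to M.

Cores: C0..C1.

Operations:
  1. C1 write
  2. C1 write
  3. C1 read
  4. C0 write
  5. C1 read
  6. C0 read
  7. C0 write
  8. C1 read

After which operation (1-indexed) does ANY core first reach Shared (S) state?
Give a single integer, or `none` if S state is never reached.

Op 1: C1 write [C1 write: invalidate none -> C1=M] -> [I,M]
Op 2: C1 write [C1 write: already M (modified), no change] -> [I,M]
Op 3: C1 read [C1 read: already in M, no change] -> [I,M]
Op 4: C0 write [C0 write: invalidate ['C1=M'] -> C0=M] -> [M,I]
Op 5: C1 read [C1 read from I: others=['C0=M'] -> C1=S, others downsized to S] -> [S,S]
  -> First S state at op 5; remaining ops need not be traced.

Answer: 5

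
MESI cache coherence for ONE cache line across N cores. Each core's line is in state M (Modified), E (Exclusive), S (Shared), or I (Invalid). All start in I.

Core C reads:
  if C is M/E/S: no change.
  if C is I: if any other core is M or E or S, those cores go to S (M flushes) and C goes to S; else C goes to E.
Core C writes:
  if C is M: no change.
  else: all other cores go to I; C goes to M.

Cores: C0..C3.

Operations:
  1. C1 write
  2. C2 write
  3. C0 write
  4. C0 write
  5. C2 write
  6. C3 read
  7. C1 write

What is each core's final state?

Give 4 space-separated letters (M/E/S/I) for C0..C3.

Answer: I M I I

Derivation:
Op 1: C1 write [C1 write: invalidate none -> C1=M] -> [I,M,I,I]
Op 2: C2 write [C2 write: invalidate ['C1=M'] -> C2=M] -> [I,I,M,I]
Op 3: C0 write [C0 write: invalidate ['C2=M'] -> C0=M] -> [M,I,I,I]
Op 4: C0 write [C0 write: already M (modified), no change] -> [M,I,I,I]
Op 5: C2 write [C2 write: invalidate ['C0=M'] -> C2=M] -> [I,I,M,I]
Op 6: C3 read [C3 read from I: others=['C2=M'] -> C3=S, others downsized to S] -> [I,I,S,S]
Op 7: C1 write [C1 write: invalidate ['C2=S', 'C3=S'] -> C1=M] -> [I,M,I,I]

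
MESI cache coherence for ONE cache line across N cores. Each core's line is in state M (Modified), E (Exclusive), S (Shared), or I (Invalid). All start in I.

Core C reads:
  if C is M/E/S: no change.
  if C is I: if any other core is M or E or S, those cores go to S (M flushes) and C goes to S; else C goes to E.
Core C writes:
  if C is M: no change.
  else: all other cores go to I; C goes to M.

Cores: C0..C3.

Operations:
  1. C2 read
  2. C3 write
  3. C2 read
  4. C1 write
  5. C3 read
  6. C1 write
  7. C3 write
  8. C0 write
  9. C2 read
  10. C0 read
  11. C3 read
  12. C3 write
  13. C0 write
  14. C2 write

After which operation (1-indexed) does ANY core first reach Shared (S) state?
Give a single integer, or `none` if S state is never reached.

Op 1: C2 read [C2 read from I: no other sharers -> C2=E (exclusive)] -> [I,I,E,I]
Op 2: C3 write [C3 write: invalidate ['C2=E'] -> C3=M] -> [I,I,I,M]
Op 3: C2 read [C2 read from I: others=['C3=M'] -> C2=S, others downsized to S] -> [I,I,S,S]
  -> First S state at op 3; remaining ops need not be traced.

Answer: 3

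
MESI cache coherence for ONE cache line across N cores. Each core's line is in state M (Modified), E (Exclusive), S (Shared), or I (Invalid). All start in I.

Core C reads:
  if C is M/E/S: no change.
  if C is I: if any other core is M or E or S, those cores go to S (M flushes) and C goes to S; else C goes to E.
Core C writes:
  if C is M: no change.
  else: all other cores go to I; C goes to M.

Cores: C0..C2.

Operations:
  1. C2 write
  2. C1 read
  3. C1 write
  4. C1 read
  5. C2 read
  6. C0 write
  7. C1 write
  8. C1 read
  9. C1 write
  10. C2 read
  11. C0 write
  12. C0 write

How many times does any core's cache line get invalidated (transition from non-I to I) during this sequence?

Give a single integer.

Answer: 6

Derivation:
Op 1: C2 write [C2 write: invalidate none -> C2=M] -> [I,I,M] (invalidations this op: 0; running total: 0)
Op 2: C1 read [C1 read from I: others=['C2=M'] -> C1=S, others downsized to S] -> [I,S,S] (invalidations this op: 0; running total: 0)
Op 3: C1 write [C1 write: invalidate ['C2=S'] -> C1=M] -> [I,M,I] (invalidations this op: 1; running total: 1)
Op 4: C1 read [C1 read: already in M, no change] -> [I,M,I] (invalidations this op: 0; running total: 1)
Op 5: C2 read [C2 read from I: others=['C1=M'] -> C2=S, others downsized to S] -> [I,S,S] (invalidations this op: 0; running total: 1)
Op 6: C0 write [C0 write: invalidate ['C1=S', 'C2=S'] -> C0=M] -> [M,I,I] (invalidations this op: 2; running total: 3)
Op 7: C1 write [C1 write: invalidate ['C0=M'] -> C1=M] -> [I,M,I] (invalidations this op: 1; running total: 4)
Op 8: C1 read [C1 read: already in M, no change] -> [I,M,I] (invalidations this op: 0; running total: 4)
Op 9: C1 write [C1 write: already M (modified), no change] -> [I,M,I] (invalidations this op: 0; running total: 4)
Op 10: C2 read [C2 read from I: others=['C1=M'] -> C2=S, others downsized to S] -> [I,S,S] (invalidations this op: 0; running total: 4)
Op 11: C0 write [C0 write: invalidate ['C1=S', 'C2=S'] -> C0=M] -> [M,I,I] (invalidations this op: 2; running total: 6)
Op 12: C0 write [C0 write: already M (modified), no change] -> [M,I,I] (invalidations this op: 0; running total: 6)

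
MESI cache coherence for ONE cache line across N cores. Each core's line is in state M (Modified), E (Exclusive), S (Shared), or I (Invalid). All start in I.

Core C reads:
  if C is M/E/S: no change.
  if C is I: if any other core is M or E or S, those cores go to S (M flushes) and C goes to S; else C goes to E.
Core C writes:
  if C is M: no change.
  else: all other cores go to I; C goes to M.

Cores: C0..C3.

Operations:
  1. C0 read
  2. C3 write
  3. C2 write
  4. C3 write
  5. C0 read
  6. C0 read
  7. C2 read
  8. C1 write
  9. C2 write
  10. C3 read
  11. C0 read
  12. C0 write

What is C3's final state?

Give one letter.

Op 1: C0 read [C0 read from I: no other sharers -> C0=E (exclusive)] -> [E,I,I,I]
Op 2: C3 write [C3 write: invalidate ['C0=E'] -> C3=M] -> [I,I,I,M]
Op 3: C2 write [C2 write: invalidate ['C3=M'] -> C2=M] -> [I,I,M,I]
Op 4: C3 write [C3 write: invalidate ['C2=M'] -> C3=M] -> [I,I,I,M]
Op 5: C0 read [C0 read from I: others=['C3=M'] -> C0=S, others downsized to S] -> [S,I,I,S]
Op 6: C0 read [C0 read: already in S, no change] -> [S,I,I,S]
Op 7: C2 read [C2 read from I: others=['C0=S', 'C3=S'] -> C2=S, others downsized to S] -> [S,I,S,S]
Op 8: C1 write [C1 write: invalidate ['C0=S', 'C2=S', 'C3=S'] -> C1=M] -> [I,M,I,I]
Op 9: C2 write [C2 write: invalidate ['C1=M'] -> C2=M] -> [I,I,M,I]
Op 10: C3 read [C3 read from I: others=['C2=M'] -> C3=S, others downsized to S] -> [I,I,S,S]
Op 11: C0 read [C0 read from I: others=['C2=S', 'C3=S'] -> C0=S, others downsized to S] -> [S,I,S,S]
Op 12: C0 write [C0 write: invalidate ['C2=S', 'C3=S'] -> C0=M] -> [M,I,I,I]

Answer: I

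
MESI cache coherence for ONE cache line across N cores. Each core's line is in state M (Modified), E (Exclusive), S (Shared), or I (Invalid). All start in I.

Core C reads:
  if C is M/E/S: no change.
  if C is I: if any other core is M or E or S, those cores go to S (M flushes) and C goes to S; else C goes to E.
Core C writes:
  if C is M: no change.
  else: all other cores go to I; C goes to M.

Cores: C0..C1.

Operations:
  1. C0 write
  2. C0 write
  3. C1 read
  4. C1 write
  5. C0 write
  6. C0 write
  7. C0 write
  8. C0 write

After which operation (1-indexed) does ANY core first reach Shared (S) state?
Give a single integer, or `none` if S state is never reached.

Op 1: C0 write [C0 write: invalidate none -> C0=M] -> [M,I]
Op 2: C0 write [C0 write: already M (modified), no change] -> [M,I]
Op 3: C1 read [C1 read from I: others=['C0=M'] -> C1=S, others downsized to S] -> [S,S]
  -> First S state at op 3; remaining ops need not be traced.

Answer: 3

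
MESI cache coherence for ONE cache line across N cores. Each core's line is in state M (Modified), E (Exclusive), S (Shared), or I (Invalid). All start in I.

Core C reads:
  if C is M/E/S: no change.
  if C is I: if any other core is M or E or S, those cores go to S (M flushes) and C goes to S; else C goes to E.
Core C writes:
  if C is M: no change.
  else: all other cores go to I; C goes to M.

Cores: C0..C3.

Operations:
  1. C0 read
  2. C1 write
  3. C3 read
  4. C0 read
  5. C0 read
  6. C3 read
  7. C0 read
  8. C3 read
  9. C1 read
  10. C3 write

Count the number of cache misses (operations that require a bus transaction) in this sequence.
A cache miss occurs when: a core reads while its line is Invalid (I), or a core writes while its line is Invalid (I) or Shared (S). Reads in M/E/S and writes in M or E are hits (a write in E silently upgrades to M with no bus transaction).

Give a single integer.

Op 1: C0 read [C0 read from I: no other sharers -> C0=E (exclusive)] -> [E,I,I,I] [MISS #1: read from I]
Op 2: C1 write [C1 write: invalidate ['C0=E'] -> C1=M] -> [I,M,I,I] [MISS #2: write from I]
Op 3: C3 read [C3 read from I: others=['C1=M'] -> C3=S, others downsized to S] -> [I,S,I,S] [MISS #3: read from I]
Op 4: C0 read [C0 read from I: others=['C1=S', 'C3=S'] -> C0=S, others downsized to S] -> [S,S,I,S] [MISS #4: read from I]
Op 5: C0 read [C0 read: already in S, no change] -> [S,S,I,S] [hit: read from S]
Op 6: C3 read [C3 read: already in S, no change] -> [S,S,I,S] [hit: read from S]
Op 7: C0 read [C0 read: already in S, no change] -> [S,S,I,S] [hit: read from S]
Op 8: C3 read [C3 read: already in S, no change] -> [S,S,I,S] [hit: read from S]
Op 9: C1 read [C1 read: already in S, no change] -> [S,S,I,S] [hit: read from S]
Op 10: C3 write [C3 write: invalidate ['C0=S', 'C1=S'] -> C3=M] -> [I,I,I,M] [MISS #5: write from S]

Answer: 5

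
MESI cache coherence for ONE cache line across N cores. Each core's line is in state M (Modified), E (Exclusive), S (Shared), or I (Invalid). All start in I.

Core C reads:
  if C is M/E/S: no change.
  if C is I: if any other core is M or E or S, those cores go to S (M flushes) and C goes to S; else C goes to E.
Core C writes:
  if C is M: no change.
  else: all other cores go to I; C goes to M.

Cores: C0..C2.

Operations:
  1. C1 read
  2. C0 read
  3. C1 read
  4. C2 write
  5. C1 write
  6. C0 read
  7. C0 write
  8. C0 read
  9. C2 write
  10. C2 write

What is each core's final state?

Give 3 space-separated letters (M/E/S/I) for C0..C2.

Op 1: C1 read [C1 read from I: no other sharers -> C1=E (exclusive)] -> [I,E,I]
Op 2: C0 read [C0 read from I: others=['C1=E'] -> C0=S, others downsized to S] -> [S,S,I]
Op 3: C1 read [C1 read: already in S, no change] -> [S,S,I]
Op 4: C2 write [C2 write: invalidate ['C0=S', 'C1=S'] -> C2=M] -> [I,I,M]
Op 5: C1 write [C1 write: invalidate ['C2=M'] -> C1=M] -> [I,M,I]
Op 6: C0 read [C0 read from I: others=['C1=M'] -> C0=S, others downsized to S] -> [S,S,I]
Op 7: C0 write [C0 write: invalidate ['C1=S'] -> C0=M] -> [M,I,I]
Op 8: C0 read [C0 read: already in M, no change] -> [M,I,I]
Op 9: C2 write [C2 write: invalidate ['C0=M'] -> C2=M] -> [I,I,M]
Op 10: C2 write [C2 write: already M (modified), no change] -> [I,I,M]

Answer: I I M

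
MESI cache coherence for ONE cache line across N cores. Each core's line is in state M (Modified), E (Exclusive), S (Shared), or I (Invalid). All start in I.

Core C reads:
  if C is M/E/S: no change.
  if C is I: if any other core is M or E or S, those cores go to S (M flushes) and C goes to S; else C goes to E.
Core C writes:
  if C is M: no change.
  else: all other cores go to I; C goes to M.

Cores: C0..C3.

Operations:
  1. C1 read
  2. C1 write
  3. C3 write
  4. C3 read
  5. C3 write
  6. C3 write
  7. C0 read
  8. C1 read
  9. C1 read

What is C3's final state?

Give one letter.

Op 1: C1 read [C1 read from I: no other sharers -> C1=E (exclusive)] -> [I,E,I,I]
Op 2: C1 write [C1 write: invalidate none -> C1=M] -> [I,M,I,I]
Op 3: C3 write [C3 write: invalidate ['C1=M'] -> C3=M] -> [I,I,I,M]
Op 4: C3 read [C3 read: already in M, no change] -> [I,I,I,M]
Op 5: C3 write [C3 write: already M (modified), no change] -> [I,I,I,M]
Op 6: C3 write [C3 write: already M (modified), no change] -> [I,I,I,M]
Op 7: C0 read [C0 read from I: others=['C3=M'] -> C0=S, others downsized to S] -> [S,I,I,S]
Op 8: C1 read [C1 read from I: others=['C0=S', 'C3=S'] -> C1=S, others downsized to S] -> [S,S,I,S]
Op 9: C1 read [C1 read: already in S, no change] -> [S,S,I,S]

Answer: S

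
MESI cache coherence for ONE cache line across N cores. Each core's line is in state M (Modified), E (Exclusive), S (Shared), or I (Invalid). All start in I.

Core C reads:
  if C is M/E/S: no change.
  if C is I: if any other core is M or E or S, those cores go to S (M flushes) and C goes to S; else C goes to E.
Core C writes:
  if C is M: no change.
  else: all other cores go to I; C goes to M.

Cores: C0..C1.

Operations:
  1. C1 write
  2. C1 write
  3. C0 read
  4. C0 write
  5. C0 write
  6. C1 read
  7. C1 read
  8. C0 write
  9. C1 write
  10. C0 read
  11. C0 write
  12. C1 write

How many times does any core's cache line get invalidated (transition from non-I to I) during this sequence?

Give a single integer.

Answer: 5

Derivation:
Op 1: C1 write [C1 write: invalidate none -> C1=M] -> [I,M] (invalidations this op: 0; running total: 0)
Op 2: C1 write [C1 write: already M (modified), no change] -> [I,M] (invalidations this op: 0; running total: 0)
Op 3: C0 read [C0 read from I: others=['C1=M'] -> C0=S, others downsized to S] -> [S,S] (invalidations this op: 0; running total: 0)
Op 4: C0 write [C0 write: invalidate ['C1=S'] -> C0=M] -> [M,I] (invalidations this op: 1; running total: 1)
Op 5: C0 write [C0 write: already M (modified), no change] -> [M,I] (invalidations this op: 0; running total: 1)
Op 6: C1 read [C1 read from I: others=['C0=M'] -> C1=S, others downsized to S] -> [S,S] (invalidations this op: 0; running total: 1)
Op 7: C1 read [C1 read: already in S, no change] -> [S,S] (invalidations this op: 0; running total: 1)
Op 8: C0 write [C0 write: invalidate ['C1=S'] -> C0=M] -> [M,I] (invalidations this op: 1; running total: 2)
Op 9: C1 write [C1 write: invalidate ['C0=M'] -> C1=M] -> [I,M] (invalidations this op: 1; running total: 3)
Op 10: C0 read [C0 read from I: others=['C1=M'] -> C0=S, others downsized to S] -> [S,S] (invalidations this op: 0; running total: 3)
Op 11: C0 write [C0 write: invalidate ['C1=S'] -> C0=M] -> [M,I] (invalidations this op: 1; running total: 4)
Op 12: C1 write [C1 write: invalidate ['C0=M'] -> C1=M] -> [I,M] (invalidations this op: 1; running total: 5)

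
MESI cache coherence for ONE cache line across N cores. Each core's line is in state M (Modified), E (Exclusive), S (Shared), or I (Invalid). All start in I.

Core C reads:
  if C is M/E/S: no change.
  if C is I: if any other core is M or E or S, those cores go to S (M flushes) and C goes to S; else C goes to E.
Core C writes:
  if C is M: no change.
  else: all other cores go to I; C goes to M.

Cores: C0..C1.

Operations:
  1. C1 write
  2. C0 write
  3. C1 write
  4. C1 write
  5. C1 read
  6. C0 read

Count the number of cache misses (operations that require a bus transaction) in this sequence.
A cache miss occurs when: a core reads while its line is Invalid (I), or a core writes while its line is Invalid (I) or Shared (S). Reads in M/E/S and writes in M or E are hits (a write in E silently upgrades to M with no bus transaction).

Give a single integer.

Answer: 4

Derivation:
Op 1: C1 write [C1 write: invalidate none -> C1=M] -> [I,M] [MISS #1: write from I]
Op 2: C0 write [C0 write: invalidate ['C1=M'] -> C0=M] -> [M,I] [MISS #2: write from I]
Op 3: C1 write [C1 write: invalidate ['C0=M'] -> C1=M] -> [I,M] [MISS #3: write from I]
Op 4: C1 write [C1 write: already M (modified), no change] -> [I,M] [hit: write from M]
Op 5: C1 read [C1 read: already in M, no change] -> [I,M] [hit: read from M]
Op 6: C0 read [C0 read from I: others=['C1=M'] -> C0=S, others downsized to S] -> [S,S] [MISS #4: read from I]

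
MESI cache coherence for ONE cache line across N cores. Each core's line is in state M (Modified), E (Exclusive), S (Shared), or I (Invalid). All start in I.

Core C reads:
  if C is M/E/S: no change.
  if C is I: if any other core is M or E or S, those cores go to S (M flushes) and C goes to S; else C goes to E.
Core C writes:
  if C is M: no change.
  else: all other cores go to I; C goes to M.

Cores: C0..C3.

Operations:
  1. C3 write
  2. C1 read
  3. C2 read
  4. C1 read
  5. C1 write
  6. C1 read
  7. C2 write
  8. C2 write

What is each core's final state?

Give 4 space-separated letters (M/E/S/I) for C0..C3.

Answer: I I M I

Derivation:
Op 1: C3 write [C3 write: invalidate none -> C3=M] -> [I,I,I,M]
Op 2: C1 read [C1 read from I: others=['C3=M'] -> C1=S, others downsized to S] -> [I,S,I,S]
Op 3: C2 read [C2 read from I: others=['C1=S', 'C3=S'] -> C2=S, others downsized to S] -> [I,S,S,S]
Op 4: C1 read [C1 read: already in S, no change] -> [I,S,S,S]
Op 5: C1 write [C1 write: invalidate ['C2=S', 'C3=S'] -> C1=M] -> [I,M,I,I]
Op 6: C1 read [C1 read: already in M, no change] -> [I,M,I,I]
Op 7: C2 write [C2 write: invalidate ['C1=M'] -> C2=M] -> [I,I,M,I]
Op 8: C2 write [C2 write: already M (modified), no change] -> [I,I,M,I]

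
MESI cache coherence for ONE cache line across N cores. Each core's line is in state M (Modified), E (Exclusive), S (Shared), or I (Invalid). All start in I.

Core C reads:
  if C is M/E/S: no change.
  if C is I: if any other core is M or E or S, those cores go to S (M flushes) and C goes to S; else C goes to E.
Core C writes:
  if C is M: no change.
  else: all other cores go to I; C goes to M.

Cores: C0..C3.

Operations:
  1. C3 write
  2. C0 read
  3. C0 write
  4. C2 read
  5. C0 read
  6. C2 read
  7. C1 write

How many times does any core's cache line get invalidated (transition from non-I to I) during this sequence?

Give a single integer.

Answer: 3

Derivation:
Op 1: C3 write [C3 write: invalidate none -> C3=M] -> [I,I,I,M] (invalidations this op: 0; running total: 0)
Op 2: C0 read [C0 read from I: others=['C3=M'] -> C0=S, others downsized to S] -> [S,I,I,S] (invalidations this op: 0; running total: 0)
Op 3: C0 write [C0 write: invalidate ['C3=S'] -> C0=M] -> [M,I,I,I] (invalidations this op: 1; running total: 1)
Op 4: C2 read [C2 read from I: others=['C0=M'] -> C2=S, others downsized to S] -> [S,I,S,I] (invalidations this op: 0; running total: 1)
Op 5: C0 read [C0 read: already in S, no change] -> [S,I,S,I] (invalidations this op: 0; running total: 1)
Op 6: C2 read [C2 read: already in S, no change] -> [S,I,S,I] (invalidations this op: 0; running total: 1)
Op 7: C1 write [C1 write: invalidate ['C0=S', 'C2=S'] -> C1=M] -> [I,M,I,I] (invalidations this op: 2; running total: 3)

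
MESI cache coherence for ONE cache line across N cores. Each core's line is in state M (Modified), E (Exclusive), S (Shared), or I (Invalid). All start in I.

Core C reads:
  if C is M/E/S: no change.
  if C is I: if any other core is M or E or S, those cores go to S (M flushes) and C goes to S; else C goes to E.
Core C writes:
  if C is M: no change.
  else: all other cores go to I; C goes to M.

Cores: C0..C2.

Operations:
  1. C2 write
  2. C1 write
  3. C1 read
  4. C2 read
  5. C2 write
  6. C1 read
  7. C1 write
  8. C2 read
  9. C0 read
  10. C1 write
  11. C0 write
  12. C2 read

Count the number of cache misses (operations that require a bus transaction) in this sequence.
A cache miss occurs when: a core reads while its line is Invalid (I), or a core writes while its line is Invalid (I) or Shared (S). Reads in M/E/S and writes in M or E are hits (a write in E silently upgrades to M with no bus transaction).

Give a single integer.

Answer: 11

Derivation:
Op 1: C2 write [C2 write: invalidate none -> C2=M] -> [I,I,M] [MISS #1: write from I]
Op 2: C1 write [C1 write: invalidate ['C2=M'] -> C1=M] -> [I,M,I] [MISS #2: write from I]
Op 3: C1 read [C1 read: already in M, no change] -> [I,M,I] [hit: read from M]
Op 4: C2 read [C2 read from I: others=['C1=M'] -> C2=S, others downsized to S] -> [I,S,S] [MISS #3: read from I]
Op 5: C2 write [C2 write: invalidate ['C1=S'] -> C2=M] -> [I,I,M] [MISS #4: write from S]
Op 6: C1 read [C1 read from I: others=['C2=M'] -> C1=S, others downsized to S] -> [I,S,S] [MISS #5: read from I]
Op 7: C1 write [C1 write: invalidate ['C2=S'] -> C1=M] -> [I,M,I] [MISS #6: write from S]
Op 8: C2 read [C2 read from I: others=['C1=M'] -> C2=S, others downsized to S] -> [I,S,S] [MISS #7: read from I]
Op 9: C0 read [C0 read from I: others=['C1=S', 'C2=S'] -> C0=S, others downsized to S] -> [S,S,S] [MISS #8: read from I]
Op 10: C1 write [C1 write: invalidate ['C0=S', 'C2=S'] -> C1=M] -> [I,M,I] [MISS #9: write from S]
Op 11: C0 write [C0 write: invalidate ['C1=M'] -> C0=M] -> [M,I,I] [MISS #10: write from I]
Op 12: C2 read [C2 read from I: others=['C0=M'] -> C2=S, others downsized to S] -> [S,I,S] [MISS #11: read from I]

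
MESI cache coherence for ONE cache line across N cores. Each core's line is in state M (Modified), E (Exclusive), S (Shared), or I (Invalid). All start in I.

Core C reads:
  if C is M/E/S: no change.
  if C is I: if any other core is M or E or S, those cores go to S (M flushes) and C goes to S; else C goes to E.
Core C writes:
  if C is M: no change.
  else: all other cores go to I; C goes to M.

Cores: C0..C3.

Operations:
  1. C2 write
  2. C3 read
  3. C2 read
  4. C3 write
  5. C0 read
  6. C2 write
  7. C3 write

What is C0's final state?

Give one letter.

Op 1: C2 write [C2 write: invalidate none -> C2=M] -> [I,I,M,I]
Op 2: C3 read [C3 read from I: others=['C2=M'] -> C3=S, others downsized to S] -> [I,I,S,S]
Op 3: C2 read [C2 read: already in S, no change] -> [I,I,S,S]
Op 4: C3 write [C3 write: invalidate ['C2=S'] -> C3=M] -> [I,I,I,M]
Op 5: C0 read [C0 read from I: others=['C3=M'] -> C0=S, others downsized to S] -> [S,I,I,S]
Op 6: C2 write [C2 write: invalidate ['C0=S', 'C3=S'] -> C2=M] -> [I,I,M,I]
Op 7: C3 write [C3 write: invalidate ['C2=M'] -> C3=M] -> [I,I,I,M]

Answer: I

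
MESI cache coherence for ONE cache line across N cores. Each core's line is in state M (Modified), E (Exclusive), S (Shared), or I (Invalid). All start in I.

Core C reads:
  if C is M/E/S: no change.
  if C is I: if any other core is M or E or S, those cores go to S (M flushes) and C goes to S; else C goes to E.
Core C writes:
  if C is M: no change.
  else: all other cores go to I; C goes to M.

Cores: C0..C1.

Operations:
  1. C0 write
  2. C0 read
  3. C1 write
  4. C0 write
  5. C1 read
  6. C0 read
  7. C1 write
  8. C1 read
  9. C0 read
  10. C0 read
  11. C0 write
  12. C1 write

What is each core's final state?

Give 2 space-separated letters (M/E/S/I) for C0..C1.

Answer: I M

Derivation:
Op 1: C0 write [C0 write: invalidate none -> C0=M] -> [M,I]
Op 2: C0 read [C0 read: already in M, no change] -> [M,I]
Op 3: C1 write [C1 write: invalidate ['C0=M'] -> C1=M] -> [I,M]
Op 4: C0 write [C0 write: invalidate ['C1=M'] -> C0=M] -> [M,I]
Op 5: C1 read [C1 read from I: others=['C0=M'] -> C1=S, others downsized to S] -> [S,S]
Op 6: C0 read [C0 read: already in S, no change] -> [S,S]
Op 7: C1 write [C1 write: invalidate ['C0=S'] -> C1=M] -> [I,M]
Op 8: C1 read [C1 read: already in M, no change] -> [I,M]
Op 9: C0 read [C0 read from I: others=['C1=M'] -> C0=S, others downsized to S] -> [S,S]
Op 10: C0 read [C0 read: already in S, no change] -> [S,S]
Op 11: C0 write [C0 write: invalidate ['C1=S'] -> C0=M] -> [M,I]
Op 12: C1 write [C1 write: invalidate ['C0=M'] -> C1=M] -> [I,M]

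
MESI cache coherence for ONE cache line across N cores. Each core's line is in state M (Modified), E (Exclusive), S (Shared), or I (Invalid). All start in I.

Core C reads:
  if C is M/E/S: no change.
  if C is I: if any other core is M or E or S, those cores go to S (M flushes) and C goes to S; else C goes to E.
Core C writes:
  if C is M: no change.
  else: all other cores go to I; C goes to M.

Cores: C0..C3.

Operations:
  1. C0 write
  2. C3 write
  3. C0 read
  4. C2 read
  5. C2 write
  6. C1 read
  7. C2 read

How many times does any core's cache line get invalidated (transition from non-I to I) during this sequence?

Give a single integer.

Answer: 3

Derivation:
Op 1: C0 write [C0 write: invalidate none -> C0=M] -> [M,I,I,I] (invalidations this op: 0; running total: 0)
Op 2: C3 write [C3 write: invalidate ['C0=M'] -> C3=M] -> [I,I,I,M] (invalidations this op: 1; running total: 1)
Op 3: C0 read [C0 read from I: others=['C3=M'] -> C0=S, others downsized to S] -> [S,I,I,S] (invalidations this op: 0; running total: 1)
Op 4: C2 read [C2 read from I: others=['C0=S', 'C3=S'] -> C2=S, others downsized to S] -> [S,I,S,S] (invalidations this op: 0; running total: 1)
Op 5: C2 write [C2 write: invalidate ['C0=S', 'C3=S'] -> C2=M] -> [I,I,M,I] (invalidations this op: 2; running total: 3)
Op 6: C1 read [C1 read from I: others=['C2=M'] -> C1=S, others downsized to S] -> [I,S,S,I] (invalidations this op: 0; running total: 3)
Op 7: C2 read [C2 read: already in S, no change] -> [I,S,S,I] (invalidations this op: 0; running total: 3)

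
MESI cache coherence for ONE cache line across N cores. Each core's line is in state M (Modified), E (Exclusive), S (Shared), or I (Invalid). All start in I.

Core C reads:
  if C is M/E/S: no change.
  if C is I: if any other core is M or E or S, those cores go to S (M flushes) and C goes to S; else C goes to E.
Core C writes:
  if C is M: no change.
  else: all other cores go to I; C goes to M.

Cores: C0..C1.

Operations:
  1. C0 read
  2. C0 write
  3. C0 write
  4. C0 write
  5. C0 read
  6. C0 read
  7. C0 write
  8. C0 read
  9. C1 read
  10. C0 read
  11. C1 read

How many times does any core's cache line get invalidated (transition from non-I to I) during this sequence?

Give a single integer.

Op 1: C0 read [C0 read from I: no other sharers -> C0=E (exclusive)] -> [E,I] (invalidations this op: 0; running total: 0)
Op 2: C0 write [C0 write: invalidate none -> C0=M] -> [M,I] (invalidations this op: 0; running total: 0)
Op 3: C0 write [C0 write: already M (modified), no change] -> [M,I] (invalidations this op: 0; running total: 0)
Op 4: C0 write [C0 write: already M (modified), no change] -> [M,I] (invalidations this op: 0; running total: 0)
Op 5: C0 read [C0 read: already in M, no change] -> [M,I] (invalidations this op: 0; running total: 0)
Op 6: C0 read [C0 read: already in M, no change] -> [M,I] (invalidations this op: 0; running total: 0)
Op 7: C0 write [C0 write: already M (modified), no change] -> [M,I] (invalidations this op: 0; running total: 0)
Op 8: C0 read [C0 read: already in M, no change] -> [M,I] (invalidations this op: 0; running total: 0)
Op 9: C1 read [C1 read from I: others=['C0=M'] -> C1=S, others downsized to S] -> [S,S] (invalidations this op: 0; running total: 0)
Op 10: C0 read [C0 read: already in S, no change] -> [S,S] (invalidations this op: 0; running total: 0)
Op 11: C1 read [C1 read: already in S, no change] -> [S,S] (invalidations this op: 0; running total: 0)

Answer: 0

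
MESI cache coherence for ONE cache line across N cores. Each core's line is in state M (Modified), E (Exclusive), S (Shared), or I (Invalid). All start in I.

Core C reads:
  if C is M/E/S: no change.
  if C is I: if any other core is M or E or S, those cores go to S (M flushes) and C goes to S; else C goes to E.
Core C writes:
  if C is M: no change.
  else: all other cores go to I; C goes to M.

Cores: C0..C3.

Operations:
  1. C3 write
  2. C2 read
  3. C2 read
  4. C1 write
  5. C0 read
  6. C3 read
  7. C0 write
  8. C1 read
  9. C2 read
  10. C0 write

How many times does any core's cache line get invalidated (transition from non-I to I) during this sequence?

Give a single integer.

Answer: 6

Derivation:
Op 1: C3 write [C3 write: invalidate none -> C3=M] -> [I,I,I,M] (invalidations this op: 0; running total: 0)
Op 2: C2 read [C2 read from I: others=['C3=M'] -> C2=S, others downsized to S] -> [I,I,S,S] (invalidations this op: 0; running total: 0)
Op 3: C2 read [C2 read: already in S, no change] -> [I,I,S,S] (invalidations this op: 0; running total: 0)
Op 4: C1 write [C1 write: invalidate ['C2=S', 'C3=S'] -> C1=M] -> [I,M,I,I] (invalidations this op: 2; running total: 2)
Op 5: C0 read [C0 read from I: others=['C1=M'] -> C0=S, others downsized to S] -> [S,S,I,I] (invalidations this op: 0; running total: 2)
Op 6: C3 read [C3 read from I: others=['C0=S', 'C1=S'] -> C3=S, others downsized to S] -> [S,S,I,S] (invalidations this op: 0; running total: 2)
Op 7: C0 write [C0 write: invalidate ['C1=S', 'C3=S'] -> C0=M] -> [M,I,I,I] (invalidations this op: 2; running total: 4)
Op 8: C1 read [C1 read from I: others=['C0=M'] -> C1=S, others downsized to S] -> [S,S,I,I] (invalidations this op: 0; running total: 4)
Op 9: C2 read [C2 read from I: others=['C0=S', 'C1=S'] -> C2=S, others downsized to S] -> [S,S,S,I] (invalidations this op: 0; running total: 4)
Op 10: C0 write [C0 write: invalidate ['C1=S', 'C2=S'] -> C0=M] -> [M,I,I,I] (invalidations this op: 2; running total: 6)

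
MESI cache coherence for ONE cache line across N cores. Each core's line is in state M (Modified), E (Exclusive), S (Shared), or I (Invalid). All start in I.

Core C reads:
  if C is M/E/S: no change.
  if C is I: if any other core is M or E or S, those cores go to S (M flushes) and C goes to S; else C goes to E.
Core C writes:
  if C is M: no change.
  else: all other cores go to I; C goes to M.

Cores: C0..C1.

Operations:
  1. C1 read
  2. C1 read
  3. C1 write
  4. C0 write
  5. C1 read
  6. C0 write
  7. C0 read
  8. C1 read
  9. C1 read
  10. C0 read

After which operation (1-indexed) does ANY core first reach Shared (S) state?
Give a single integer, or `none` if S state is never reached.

Answer: 5

Derivation:
Op 1: C1 read [C1 read from I: no other sharers -> C1=E (exclusive)] -> [I,E]
Op 2: C1 read [C1 read: already in E, no change] -> [I,E]
Op 3: C1 write [C1 write: invalidate none -> C1=M] -> [I,M]
Op 4: C0 write [C0 write: invalidate ['C1=M'] -> C0=M] -> [M,I]
Op 5: C1 read [C1 read from I: others=['C0=M'] -> C1=S, others downsized to S] -> [S,S]
  -> First S state at op 5; remaining ops need not be traced.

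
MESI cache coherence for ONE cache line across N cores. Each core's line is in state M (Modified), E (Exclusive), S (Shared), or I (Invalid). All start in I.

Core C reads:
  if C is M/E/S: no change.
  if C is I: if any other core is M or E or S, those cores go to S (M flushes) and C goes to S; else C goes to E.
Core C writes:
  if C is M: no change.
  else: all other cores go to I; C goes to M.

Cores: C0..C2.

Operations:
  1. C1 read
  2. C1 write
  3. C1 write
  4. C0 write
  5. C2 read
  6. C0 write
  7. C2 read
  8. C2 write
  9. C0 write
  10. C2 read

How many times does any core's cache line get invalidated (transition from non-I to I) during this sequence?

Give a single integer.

Op 1: C1 read [C1 read from I: no other sharers -> C1=E (exclusive)] -> [I,E,I] (invalidations this op: 0; running total: 0)
Op 2: C1 write [C1 write: invalidate none -> C1=M] -> [I,M,I] (invalidations this op: 0; running total: 0)
Op 3: C1 write [C1 write: already M (modified), no change] -> [I,M,I] (invalidations this op: 0; running total: 0)
Op 4: C0 write [C0 write: invalidate ['C1=M'] -> C0=M] -> [M,I,I] (invalidations this op: 1; running total: 1)
Op 5: C2 read [C2 read from I: others=['C0=M'] -> C2=S, others downsized to S] -> [S,I,S] (invalidations this op: 0; running total: 1)
Op 6: C0 write [C0 write: invalidate ['C2=S'] -> C0=M] -> [M,I,I] (invalidations this op: 1; running total: 2)
Op 7: C2 read [C2 read from I: others=['C0=M'] -> C2=S, others downsized to S] -> [S,I,S] (invalidations this op: 0; running total: 2)
Op 8: C2 write [C2 write: invalidate ['C0=S'] -> C2=M] -> [I,I,M] (invalidations this op: 1; running total: 3)
Op 9: C0 write [C0 write: invalidate ['C2=M'] -> C0=M] -> [M,I,I] (invalidations this op: 1; running total: 4)
Op 10: C2 read [C2 read from I: others=['C0=M'] -> C2=S, others downsized to S] -> [S,I,S] (invalidations this op: 0; running total: 4)

Answer: 4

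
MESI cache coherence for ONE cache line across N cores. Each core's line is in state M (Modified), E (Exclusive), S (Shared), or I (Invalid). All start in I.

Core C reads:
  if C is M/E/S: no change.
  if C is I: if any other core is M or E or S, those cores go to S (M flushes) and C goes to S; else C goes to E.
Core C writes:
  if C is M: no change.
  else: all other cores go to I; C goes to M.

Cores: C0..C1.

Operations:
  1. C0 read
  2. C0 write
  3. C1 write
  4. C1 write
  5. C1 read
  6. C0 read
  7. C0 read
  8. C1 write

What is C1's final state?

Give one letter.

Answer: M

Derivation:
Op 1: C0 read [C0 read from I: no other sharers -> C0=E (exclusive)] -> [E,I]
Op 2: C0 write [C0 write: invalidate none -> C0=M] -> [M,I]
Op 3: C1 write [C1 write: invalidate ['C0=M'] -> C1=M] -> [I,M]
Op 4: C1 write [C1 write: already M (modified), no change] -> [I,M]
Op 5: C1 read [C1 read: already in M, no change] -> [I,M]
Op 6: C0 read [C0 read from I: others=['C1=M'] -> C0=S, others downsized to S] -> [S,S]
Op 7: C0 read [C0 read: already in S, no change] -> [S,S]
Op 8: C1 write [C1 write: invalidate ['C0=S'] -> C1=M] -> [I,M]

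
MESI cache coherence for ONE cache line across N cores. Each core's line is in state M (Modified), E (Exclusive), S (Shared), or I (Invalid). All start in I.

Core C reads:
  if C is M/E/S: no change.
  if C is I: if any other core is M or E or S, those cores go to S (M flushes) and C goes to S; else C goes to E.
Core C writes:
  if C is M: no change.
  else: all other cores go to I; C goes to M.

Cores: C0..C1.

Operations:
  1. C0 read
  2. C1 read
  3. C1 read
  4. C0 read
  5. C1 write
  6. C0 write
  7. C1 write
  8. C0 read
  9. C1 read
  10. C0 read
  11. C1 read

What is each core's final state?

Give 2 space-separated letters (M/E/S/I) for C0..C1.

Answer: S S

Derivation:
Op 1: C0 read [C0 read from I: no other sharers -> C0=E (exclusive)] -> [E,I]
Op 2: C1 read [C1 read from I: others=['C0=E'] -> C1=S, others downsized to S] -> [S,S]
Op 3: C1 read [C1 read: already in S, no change] -> [S,S]
Op 4: C0 read [C0 read: already in S, no change] -> [S,S]
Op 5: C1 write [C1 write: invalidate ['C0=S'] -> C1=M] -> [I,M]
Op 6: C0 write [C0 write: invalidate ['C1=M'] -> C0=M] -> [M,I]
Op 7: C1 write [C1 write: invalidate ['C0=M'] -> C1=M] -> [I,M]
Op 8: C0 read [C0 read from I: others=['C1=M'] -> C0=S, others downsized to S] -> [S,S]
Op 9: C1 read [C1 read: already in S, no change] -> [S,S]
Op 10: C0 read [C0 read: already in S, no change] -> [S,S]
Op 11: C1 read [C1 read: already in S, no change] -> [S,S]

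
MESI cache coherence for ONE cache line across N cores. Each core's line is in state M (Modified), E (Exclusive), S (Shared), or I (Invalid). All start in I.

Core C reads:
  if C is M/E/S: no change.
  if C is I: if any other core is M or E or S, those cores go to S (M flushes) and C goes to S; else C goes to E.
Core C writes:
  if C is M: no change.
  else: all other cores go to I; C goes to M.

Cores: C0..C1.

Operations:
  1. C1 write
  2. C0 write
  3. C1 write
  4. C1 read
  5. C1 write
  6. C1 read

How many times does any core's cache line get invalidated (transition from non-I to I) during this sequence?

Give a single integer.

Op 1: C1 write [C1 write: invalidate none -> C1=M] -> [I,M] (invalidations this op: 0; running total: 0)
Op 2: C0 write [C0 write: invalidate ['C1=M'] -> C0=M] -> [M,I] (invalidations this op: 1; running total: 1)
Op 3: C1 write [C1 write: invalidate ['C0=M'] -> C1=M] -> [I,M] (invalidations this op: 1; running total: 2)
Op 4: C1 read [C1 read: already in M, no change] -> [I,M] (invalidations this op: 0; running total: 2)
Op 5: C1 write [C1 write: already M (modified), no change] -> [I,M] (invalidations this op: 0; running total: 2)
Op 6: C1 read [C1 read: already in M, no change] -> [I,M] (invalidations this op: 0; running total: 2)

Answer: 2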